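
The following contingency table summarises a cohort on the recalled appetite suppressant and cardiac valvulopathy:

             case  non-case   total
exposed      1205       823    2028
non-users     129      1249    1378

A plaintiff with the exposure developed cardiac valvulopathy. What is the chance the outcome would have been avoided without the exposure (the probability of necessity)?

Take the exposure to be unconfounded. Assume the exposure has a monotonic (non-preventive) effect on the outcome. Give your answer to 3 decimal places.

PN ≈ 0.842

p₁ = P(outcome | exposed) = 1205/2028 = 0.59418
p₀ = P(outcome | unexposed) = 129/1378 = 0.093614
Under exogeneity and monotonicity, PN = (p₁ − p₀)/p₁.
PN = (0.59418 − 0.093614) / 0.59418 ≈ 0.8424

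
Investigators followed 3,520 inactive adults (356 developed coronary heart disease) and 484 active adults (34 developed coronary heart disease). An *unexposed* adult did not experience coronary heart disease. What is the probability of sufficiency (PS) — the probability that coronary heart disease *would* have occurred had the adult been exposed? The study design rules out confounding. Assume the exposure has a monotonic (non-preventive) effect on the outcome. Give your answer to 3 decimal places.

PS ≈ 0.033

p₁ = P(outcome | exposed) = 356/3520 = 0.10114
p₀ = P(outcome | unexposed) = 34/484 = 0.070248
Under exogeneity and monotonicity, PS = (p₁ − p₀) / (1 − p₀).
PS = (0.10114 − 0.070248) / (1 − 0.070248) = 0.030888 / 0.92975 ≈ 0.0332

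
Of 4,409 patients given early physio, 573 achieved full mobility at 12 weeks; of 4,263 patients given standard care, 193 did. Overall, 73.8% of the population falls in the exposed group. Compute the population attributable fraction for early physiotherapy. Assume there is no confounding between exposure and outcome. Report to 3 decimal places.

p₁ = P(outcome | exposed) = 573/4409 = 0.12996
p₀ = P(outcome | unexposed) = 193/4263 = 0.045273
Overall risk P(Y=1) = π·p₁ + (1−π)·p₀ = 0.738×0.12996 + 0.262×0.045273 = 0.10777.
Under exogeneity, PAF = [P(Y=1) − p₀] / P(Y=1).
PAF = (0.10777 − 0.045273) / 0.10777 ≈ 0.5799

PAF ≈ 0.580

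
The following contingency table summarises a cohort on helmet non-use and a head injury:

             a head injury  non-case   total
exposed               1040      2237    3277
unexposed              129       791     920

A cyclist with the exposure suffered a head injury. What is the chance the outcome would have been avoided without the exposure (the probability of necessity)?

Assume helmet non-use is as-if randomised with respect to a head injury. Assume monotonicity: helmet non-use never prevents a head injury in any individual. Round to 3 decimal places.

PN ≈ 0.558

p₁ = P(outcome | exposed) = 1040/3277 = 0.31736
p₀ = P(outcome | unexposed) = 129/920 = 0.14022
Under exogeneity and monotonicity, PN = (p₁ − p₀)/p₁.
PN = (0.31736 − 0.14022) / 0.31736 ≈ 0.5582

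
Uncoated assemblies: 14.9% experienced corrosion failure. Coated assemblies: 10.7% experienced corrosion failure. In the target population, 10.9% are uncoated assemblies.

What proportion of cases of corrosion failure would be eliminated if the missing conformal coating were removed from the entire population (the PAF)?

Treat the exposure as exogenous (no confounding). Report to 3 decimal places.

PAF ≈ 0.041

p₁ = 0.149, p₀ = 0.107.
Overall risk P(Y=1) = π·p₁ + (1−π)·p₀ = 0.109×0.149 + 0.891×0.107 = 0.11158.
Under exogeneity, PAF = [P(Y=1) − p₀] / P(Y=1).
PAF = (0.11158 − 0.107) / 0.11158 ≈ 0.0410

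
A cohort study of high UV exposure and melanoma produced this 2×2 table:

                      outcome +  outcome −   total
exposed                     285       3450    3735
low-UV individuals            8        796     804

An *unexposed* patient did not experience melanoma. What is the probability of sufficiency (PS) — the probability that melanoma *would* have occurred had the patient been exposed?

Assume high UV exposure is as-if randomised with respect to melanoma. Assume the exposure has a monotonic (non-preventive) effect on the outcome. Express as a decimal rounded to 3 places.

PS ≈ 0.067

p₁ = P(outcome | exposed) = 285/3735 = 0.076305
p₀ = P(outcome | unexposed) = 8/804 = 0.0099502
Under exogeneity and monotonicity, PS = (p₁ − p₀)/(1 − p₀).
PS = (0.076305 − 0.0099502) / 0.99005 ≈ 0.0670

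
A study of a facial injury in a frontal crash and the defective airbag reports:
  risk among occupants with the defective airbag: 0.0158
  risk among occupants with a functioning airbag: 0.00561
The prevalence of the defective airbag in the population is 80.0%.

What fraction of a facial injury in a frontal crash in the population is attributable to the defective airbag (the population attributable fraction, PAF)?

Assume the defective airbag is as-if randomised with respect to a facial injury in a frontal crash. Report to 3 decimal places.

PAF ≈ 0.592

Let p₁ = 0.0158, p₀ = 0.00561.
Overall risk P(Y=1) = π·p₁ + (1−π)·p₀ = 0.8×0.0158 + 0.2×0.00561 = 0.013762.
Under exogeneity, PAF = [P(Y=1) − p₀] / P(Y=1).
PAF = (0.013762 − 0.00561) / 0.013762 ≈ 0.5924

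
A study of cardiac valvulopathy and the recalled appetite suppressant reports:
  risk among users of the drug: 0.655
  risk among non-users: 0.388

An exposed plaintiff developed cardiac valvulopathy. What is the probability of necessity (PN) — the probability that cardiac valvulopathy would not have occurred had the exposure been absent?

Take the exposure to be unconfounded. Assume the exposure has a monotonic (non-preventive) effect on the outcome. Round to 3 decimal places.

Let p₁ = 0.655, p₀ = 0.388.
Under exogeneity and monotonicity, PN = (p₁ − p₀) / p₁.
PN = (0.655 − 0.388) / 0.655 = 0.267 / 0.655 ≈ 0.4076

PN ≈ 0.408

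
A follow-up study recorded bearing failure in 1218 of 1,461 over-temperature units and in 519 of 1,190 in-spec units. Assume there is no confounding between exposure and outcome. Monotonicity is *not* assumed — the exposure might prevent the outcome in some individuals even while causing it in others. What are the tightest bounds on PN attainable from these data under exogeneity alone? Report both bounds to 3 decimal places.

p₁ = P(outcome | exposed) = 1218/1461 = 0.83368
p₀ = P(outcome | unexposed) = 519/1190 = 0.43613
Under exogeneity alone the bounds on PN are max{0,(p₁−p₀)/p₁} ≤ PN ≤ min{1,(1−p₀)/p₁}.
  lower = (p₁ − p₀)/p₁ = 0.39754 / 0.83368 ≈ 0.4769
  upper = min{1, (1 − p₀)/p₁} = 0.56387 / 0.83368 ≈ 0.6764

0.477 ≤ PN ≤ 0.676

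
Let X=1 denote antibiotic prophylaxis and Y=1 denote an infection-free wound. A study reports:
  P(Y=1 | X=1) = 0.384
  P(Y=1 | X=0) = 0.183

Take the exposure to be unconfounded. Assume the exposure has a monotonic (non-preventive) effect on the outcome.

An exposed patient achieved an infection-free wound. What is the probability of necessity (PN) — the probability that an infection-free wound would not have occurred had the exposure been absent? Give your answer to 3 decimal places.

PN ≈ 0.523

Let p₁ = 0.384, p₀ = 0.183.
Under exogeneity and monotonicity, PN = (p₁ − p₀) / p₁.
PN = (0.384 − 0.183) / 0.384 = 0.201 / 0.384 ≈ 0.5234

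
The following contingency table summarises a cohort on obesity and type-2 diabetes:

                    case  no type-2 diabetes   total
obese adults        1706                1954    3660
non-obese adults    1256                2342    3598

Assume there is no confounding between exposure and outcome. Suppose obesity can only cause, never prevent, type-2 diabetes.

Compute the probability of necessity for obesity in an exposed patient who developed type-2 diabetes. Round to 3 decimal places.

p₁ = P(outcome | exposed) = 1706/3660 = 0.46612
p₀ = P(outcome | unexposed) = 1256/3598 = 0.34908
Under exogeneity and monotonicity, PN = (p₁ − p₀) / p₁.
PN = (0.46612 − 0.34908) / 0.46612 = 0.11704 / 0.46612 ≈ 0.2511

PN ≈ 0.251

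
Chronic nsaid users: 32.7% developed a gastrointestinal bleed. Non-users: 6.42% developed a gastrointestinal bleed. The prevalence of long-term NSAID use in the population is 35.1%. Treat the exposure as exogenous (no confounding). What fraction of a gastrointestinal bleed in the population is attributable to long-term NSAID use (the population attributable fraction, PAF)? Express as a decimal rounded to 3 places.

PAF ≈ 0.590

p₁ = 0.327, p₀ = 0.0642.
Overall risk P(Y=1) = π·p₁ + (1−π)·p₀ = 0.351×0.327 + 0.649×0.0642 = 0.15644.
Under exogeneity, PAF = [P(Y=1) − p₀] / P(Y=1).
PAF = (0.15644 − 0.0642) / 0.15644 ≈ 0.5896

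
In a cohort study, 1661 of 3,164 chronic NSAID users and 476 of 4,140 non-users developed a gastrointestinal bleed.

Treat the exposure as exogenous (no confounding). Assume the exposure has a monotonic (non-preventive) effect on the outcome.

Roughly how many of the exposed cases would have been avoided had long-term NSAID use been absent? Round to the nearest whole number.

p₁ = P(outcome | exposed) = 1661/3164 = 0.52497
p₀ = P(outcome | unexposed) = 476/4140 = 0.11498
PN = (p₁ − p₀)/p₁ = (0.52497 − 0.11498) / 0.52497 ≈ 0.78099.
Attributable cases ≈ PN × (exposed cases) = 0.78099 × 1661 ≈ 1297.22.

about 1297 cases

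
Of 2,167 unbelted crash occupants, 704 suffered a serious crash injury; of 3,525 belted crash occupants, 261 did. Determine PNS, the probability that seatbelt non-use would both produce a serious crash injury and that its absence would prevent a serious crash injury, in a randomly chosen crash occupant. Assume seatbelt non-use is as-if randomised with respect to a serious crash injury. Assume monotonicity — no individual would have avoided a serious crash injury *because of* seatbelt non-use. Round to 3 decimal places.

PNS ≈ 0.251

p₁ = P(outcome | exposed) = 704/2167 = 0.32487
p₀ = P(outcome | unexposed) = 261/3525 = 0.074043
Under exogeneity and monotonicity, PNS = p₁ − p₀.
PNS = 0.32487 − 0.074043 = 0.25083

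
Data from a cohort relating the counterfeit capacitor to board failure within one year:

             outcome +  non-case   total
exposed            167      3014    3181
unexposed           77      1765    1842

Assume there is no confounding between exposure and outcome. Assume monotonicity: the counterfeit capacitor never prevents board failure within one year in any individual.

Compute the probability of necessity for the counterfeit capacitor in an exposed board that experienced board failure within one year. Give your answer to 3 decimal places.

p₁ = P(outcome | exposed) = 167/3181 = 0.052499
p₀ = P(outcome | unexposed) = 77/1842 = 0.041802
Under exogeneity and monotonicity, PN = (p₁ − p₀)/p₁.
PN = (0.052499 − 0.041802) / 0.052499 ≈ 0.2038

PN ≈ 0.204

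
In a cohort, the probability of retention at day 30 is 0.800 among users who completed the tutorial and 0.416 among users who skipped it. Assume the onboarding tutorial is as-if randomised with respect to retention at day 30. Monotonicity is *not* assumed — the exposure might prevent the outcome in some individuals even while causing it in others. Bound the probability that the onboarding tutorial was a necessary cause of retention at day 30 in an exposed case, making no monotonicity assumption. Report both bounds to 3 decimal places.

0.480 ≤ PN ≤ 0.730

Let p₁ = 0.8, p₀ = 0.416.
Under exogeneity alone the bounds on PN are max{0,(p₁−p₀)/p₁} ≤ PN ≤ min{1,(1−p₀)/p₁}.
  lower = (p₁ − p₀)/p₁ = 0.384 / 0.8 ≈ 0.4800
  upper = min{1, (1 − p₀)/p₁} = 0.584 / 0.8 ≈ 0.7300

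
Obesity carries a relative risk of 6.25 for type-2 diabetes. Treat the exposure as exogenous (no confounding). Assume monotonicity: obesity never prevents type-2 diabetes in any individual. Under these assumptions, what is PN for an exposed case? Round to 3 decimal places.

Under exogeneity and monotonicity, PN = (RR − 1) / RR = 1 − 1/RR.
PN = (6.25 − 1) / 6.25 = 5.25 / 6.25 ≈ 0.8400

PN ≈ 0.840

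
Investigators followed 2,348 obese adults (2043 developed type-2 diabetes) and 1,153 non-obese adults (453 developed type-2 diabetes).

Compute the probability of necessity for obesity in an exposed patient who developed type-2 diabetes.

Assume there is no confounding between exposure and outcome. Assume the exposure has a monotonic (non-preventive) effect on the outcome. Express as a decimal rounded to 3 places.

PN ≈ 0.548

p₁ = P(outcome | exposed) = 2043/2348 = 0.8701
p₀ = P(outcome | unexposed) = 453/1153 = 0.39289
Under exogeneity and monotonicity, PN = (p₁ − p₀) / p₁.
PN = (0.8701 − 0.39289) / 0.8701 = 0.47721 / 0.8701 ≈ 0.5485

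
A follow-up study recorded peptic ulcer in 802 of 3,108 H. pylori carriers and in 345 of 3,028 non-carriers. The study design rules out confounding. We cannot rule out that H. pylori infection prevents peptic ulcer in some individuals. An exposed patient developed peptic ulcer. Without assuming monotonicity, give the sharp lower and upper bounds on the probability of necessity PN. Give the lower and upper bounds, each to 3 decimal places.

0.558 ≤ PN ≤ 1.000

p₁ = P(outcome | exposed) = 802/3108 = 0.25804
p₀ = P(outcome | unexposed) = 345/3028 = 0.11394
Under exogeneity alone the bounds on PN are max{0,(p₁−p₀)/p₁} ≤ PN ≤ min{1,(1−p₀)/p₁}.
  lower = (p₁ − p₀)/p₁ = 0.14411 / 0.25804 ≈ 0.5585
  upper = min{1, (1 − p₀)/p₁} = 0.88606 / 0.25804 ≈ 3.4338 → capped at 1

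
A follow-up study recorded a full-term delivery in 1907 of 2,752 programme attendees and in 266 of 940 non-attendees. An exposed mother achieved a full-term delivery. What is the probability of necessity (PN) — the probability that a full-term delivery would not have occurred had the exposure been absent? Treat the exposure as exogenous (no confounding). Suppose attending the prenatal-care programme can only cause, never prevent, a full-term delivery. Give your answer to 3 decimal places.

PN ≈ 0.592

p₁ = P(outcome | exposed) = 1907/2752 = 0.69295
p₀ = P(outcome | unexposed) = 266/940 = 0.28298
Under exogeneity and monotonicity, PN = (p₁ − p₀) / p₁.
PN = (0.69295 − 0.28298) / 0.69295 = 0.40997 / 0.69295 ≈ 0.5916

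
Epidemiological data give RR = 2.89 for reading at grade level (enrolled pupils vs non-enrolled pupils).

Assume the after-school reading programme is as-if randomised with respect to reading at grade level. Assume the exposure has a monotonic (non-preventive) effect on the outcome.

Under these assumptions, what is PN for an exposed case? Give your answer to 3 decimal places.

PN ≈ 0.654

Under exogeneity and monotonicity, PN = (RR − 1) / RR = 1 − 1/RR.
PN = (2.89 − 1) / 2.89 = 1.89 / 2.89 ≈ 0.6540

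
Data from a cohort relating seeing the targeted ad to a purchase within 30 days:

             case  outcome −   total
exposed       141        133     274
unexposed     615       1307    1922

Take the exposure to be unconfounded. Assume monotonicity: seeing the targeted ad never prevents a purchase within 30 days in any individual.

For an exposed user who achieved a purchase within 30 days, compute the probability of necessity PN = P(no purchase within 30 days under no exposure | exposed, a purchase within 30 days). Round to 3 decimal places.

p₁ = P(outcome | exposed) = 141/274 = 0.5146
p₀ = P(outcome | unexposed) = 615/1922 = 0.31998
Under exogeneity and monotonicity, PN = (p₁ − p₀)/p₁.
PN = (0.5146 − 0.31998) / 0.5146 ≈ 0.3782

PN ≈ 0.378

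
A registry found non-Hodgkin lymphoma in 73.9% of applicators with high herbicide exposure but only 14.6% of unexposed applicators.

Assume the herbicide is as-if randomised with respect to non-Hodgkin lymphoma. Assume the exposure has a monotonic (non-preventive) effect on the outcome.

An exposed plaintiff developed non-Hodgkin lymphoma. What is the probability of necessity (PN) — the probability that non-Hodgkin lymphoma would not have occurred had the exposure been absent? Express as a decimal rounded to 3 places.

p₁ = 0.739, p₀ = 0.146.
Under exogeneity and monotonicity, PN = (p₁ − p₀) / p₁.
PN = (0.739 − 0.146) / 0.739 = 0.593 / 0.739 ≈ 0.8024

PN ≈ 0.802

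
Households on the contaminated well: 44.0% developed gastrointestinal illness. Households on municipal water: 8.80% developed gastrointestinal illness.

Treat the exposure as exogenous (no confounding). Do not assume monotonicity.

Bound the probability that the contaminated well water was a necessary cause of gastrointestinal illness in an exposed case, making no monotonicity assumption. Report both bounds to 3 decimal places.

p₁ = 0.44, p₀ = 0.088.
Under exogeneity alone the bounds on PN are max{0,(p₁−p₀)/p₁} ≤ PN ≤ min{1,(1−p₀)/p₁}.
  lower = (p₁ − p₀)/p₁ = 0.352 / 0.44 ≈ 0.8000
  upper = min{1, (1 − p₀)/p₁} = 0.912 / 0.44 ≈ 2.0727 → capped at 1

0.800 ≤ PN ≤ 1.000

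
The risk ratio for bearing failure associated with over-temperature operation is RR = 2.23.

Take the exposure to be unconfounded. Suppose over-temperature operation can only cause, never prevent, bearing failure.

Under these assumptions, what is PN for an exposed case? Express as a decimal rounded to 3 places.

PN ≈ 0.552

Under exogeneity and monotonicity, PN = (RR − 1) / RR = 1 − 1/RR.
PN = (2.23 − 1) / 2.23 = 1.23 / 2.23 ≈ 0.5516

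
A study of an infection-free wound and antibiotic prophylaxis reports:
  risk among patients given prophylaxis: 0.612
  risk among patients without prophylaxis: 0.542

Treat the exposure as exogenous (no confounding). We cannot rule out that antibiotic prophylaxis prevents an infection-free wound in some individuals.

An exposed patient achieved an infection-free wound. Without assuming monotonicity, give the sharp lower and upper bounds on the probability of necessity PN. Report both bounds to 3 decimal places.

0.114 ≤ PN ≤ 0.748

Let p₁ = 0.612, p₀ = 0.542.
Under exogeneity alone the bounds on PN are max{0,(p₁−p₀)/p₁} ≤ PN ≤ min{1,(1−p₀)/p₁}.
  lower = (p₁ − p₀)/p₁ = 0.07 / 0.612 ≈ 0.1144
  upper = min{1, (1 − p₀)/p₁} = 0.458 / 0.612 ≈ 0.7484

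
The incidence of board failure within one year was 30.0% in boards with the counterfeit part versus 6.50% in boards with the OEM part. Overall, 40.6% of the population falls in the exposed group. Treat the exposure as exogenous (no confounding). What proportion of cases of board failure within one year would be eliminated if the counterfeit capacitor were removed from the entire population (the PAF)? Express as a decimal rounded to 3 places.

p₁ = 0.3, p₀ = 0.065.
Overall risk P(Y=1) = π·p₁ + (1−π)·p₀ = 0.406×0.3 + 0.594×0.065 = 0.16041.
Under exogeneity, PAF = [P(Y=1) − p₀] / P(Y=1).
PAF = (0.16041 − 0.065) / 0.16041 ≈ 0.5948

PAF ≈ 0.595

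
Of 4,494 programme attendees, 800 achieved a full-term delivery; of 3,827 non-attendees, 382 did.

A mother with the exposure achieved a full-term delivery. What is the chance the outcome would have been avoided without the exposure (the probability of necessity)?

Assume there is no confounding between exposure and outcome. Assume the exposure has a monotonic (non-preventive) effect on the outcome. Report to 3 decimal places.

PN ≈ 0.439

p₁ = P(outcome | exposed) = 800/4494 = 0.17802
p₀ = P(outcome | unexposed) = 382/3827 = 0.099817
Under exogeneity and monotonicity, PN = (p₁ − p₀) / p₁.
PN = (0.17802 − 0.099817) / 0.17802 = 0.078198 / 0.17802 ≈ 0.4393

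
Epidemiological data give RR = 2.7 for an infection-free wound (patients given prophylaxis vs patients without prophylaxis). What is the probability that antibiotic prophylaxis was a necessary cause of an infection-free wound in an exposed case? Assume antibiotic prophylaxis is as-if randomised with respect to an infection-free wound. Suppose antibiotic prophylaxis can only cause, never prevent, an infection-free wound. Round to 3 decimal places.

Under exogeneity and monotonicity, PN = (RR − 1) / RR = 1 − 1/RR.
PN = (2.7 − 1) / 2.7 = 1.7 / 2.7 ≈ 0.6296

PN ≈ 0.630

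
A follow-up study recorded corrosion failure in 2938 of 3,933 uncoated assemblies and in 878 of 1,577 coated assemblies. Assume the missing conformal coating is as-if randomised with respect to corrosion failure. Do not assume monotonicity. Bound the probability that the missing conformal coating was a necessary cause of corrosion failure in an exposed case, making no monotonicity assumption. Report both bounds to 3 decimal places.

p₁ = P(outcome | exposed) = 2938/3933 = 0.74701
p₀ = P(outcome | unexposed) = 878/1577 = 0.55675
Under exogeneity alone the bounds on PN are max{0,(p₁−p₀)/p₁} ≤ PN ≤ min{1,(1−p₀)/p₁}.
  lower = (p₁ − p₀)/p₁ = 0.19026 / 0.74701 ≈ 0.2547
  upper = min{1, (1 − p₀)/p₁} = 0.44325 / 0.74701 ≈ 0.5934

0.255 ≤ PN ≤ 0.593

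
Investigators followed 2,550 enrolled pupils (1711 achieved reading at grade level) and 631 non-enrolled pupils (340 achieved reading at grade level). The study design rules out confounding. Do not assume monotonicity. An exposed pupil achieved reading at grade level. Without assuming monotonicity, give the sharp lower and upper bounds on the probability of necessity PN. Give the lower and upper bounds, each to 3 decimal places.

0.197 ≤ PN ≤ 0.687

p₁ = P(outcome | exposed) = 1711/2550 = 0.67098
p₀ = P(outcome | unexposed) = 340/631 = 0.53883
Under exogeneity alone the bounds on PN are max{0,(p₁−p₀)/p₁} ≤ PN ≤ min{1,(1−p₀)/p₁}.
  lower = (p₁ − p₀)/p₁ = 0.13215 / 0.67098 ≈ 0.1970
  upper = min{1, (1 − p₀)/p₁} = 0.46117 / 0.67098 ≈ 0.6873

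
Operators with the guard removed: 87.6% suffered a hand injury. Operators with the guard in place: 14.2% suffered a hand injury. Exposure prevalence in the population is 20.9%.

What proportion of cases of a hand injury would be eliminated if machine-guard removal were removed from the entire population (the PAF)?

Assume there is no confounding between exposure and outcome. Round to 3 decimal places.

p₁ = 0.876, p₀ = 0.142.
Overall risk P(Y=1) = π·p₁ + (1−π)·p₀ = 0.209×0.876 + 0.791×0.142 = 0.29541.
Under exogeneity, PAF = [P(Y=1) − p₀] / P(Y=1).
PAF = (0.29541 − 0.142) / 0.29541 ≈ 0.5193

PAF ≈ 0.519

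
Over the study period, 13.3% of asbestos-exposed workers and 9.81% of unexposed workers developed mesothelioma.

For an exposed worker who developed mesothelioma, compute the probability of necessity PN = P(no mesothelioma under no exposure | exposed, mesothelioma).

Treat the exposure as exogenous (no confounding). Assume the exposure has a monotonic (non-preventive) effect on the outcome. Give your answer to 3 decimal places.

PN ≈ 0.262

p₁ = 0.133, p₀ = 0.0981.
Under exogeneity and monotonicity, PN = (p₁ − p₀) / p₁.
PN = (0.133 − 0.0981) / 0.133 = 0.0349 / 0.133 ≈ 0.2624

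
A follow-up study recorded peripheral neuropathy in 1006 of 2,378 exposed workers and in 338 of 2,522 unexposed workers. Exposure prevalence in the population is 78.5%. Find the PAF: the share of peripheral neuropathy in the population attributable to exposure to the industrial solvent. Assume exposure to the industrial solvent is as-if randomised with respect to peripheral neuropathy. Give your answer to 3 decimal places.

PAF ≈ 0.629

p₁ = P(outcome | exposed) = 1006/2378 = 0.42304
p₀ = P(outcome | unexposed) = 338/2522 = 0.13402
Overall risk P(Y=1) = π·p₁ + (1−π)·p₀ = 0.785×0.42304 + 0.215×0.13402 = 0.3609.
Under exogeneity, PAF = [P(Y=1) − p₀] / P(Y=1).
PAF = (0.3609 − 0.13402) / 0.3609 ≈ 0.6287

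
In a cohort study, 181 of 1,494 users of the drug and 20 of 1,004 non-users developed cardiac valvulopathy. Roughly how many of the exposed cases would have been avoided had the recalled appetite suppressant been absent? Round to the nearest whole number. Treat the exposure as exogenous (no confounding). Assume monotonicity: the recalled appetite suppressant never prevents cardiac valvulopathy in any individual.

about 151 cases

p₁ = P(outcome | exposed) = 181/1494 = 0.12115
p₀ = P(outcome | unexposed) = 20/1004 = 0.01992
PN = (p₁ − p₀)/p₁ = (0.12115 − 0.01992) / 0.12115 ≈ 0.83557.
Attributable cases ≈ PN × (exposed cases) = 0.83557 × 181 ≈ 151.24.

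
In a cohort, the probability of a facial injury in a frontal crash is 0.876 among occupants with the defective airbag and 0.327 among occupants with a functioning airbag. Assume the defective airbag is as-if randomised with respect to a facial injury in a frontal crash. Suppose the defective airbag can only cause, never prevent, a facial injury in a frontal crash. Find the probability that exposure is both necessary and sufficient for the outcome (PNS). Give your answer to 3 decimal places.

PNS ≈ 0.549

Let p₁ = 0.876, p₀ = 0.327.
Under exogeneity and monotonicity, PNS = p₁ − p₀.
PNS = 0.876 − 0.327 = 0.549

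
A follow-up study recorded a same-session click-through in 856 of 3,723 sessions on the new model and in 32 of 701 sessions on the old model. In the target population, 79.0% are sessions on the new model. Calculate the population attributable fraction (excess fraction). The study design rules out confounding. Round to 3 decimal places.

p₁ = P(outcome | exposed) = 856/3723 = 0.22992
p₀ = P(outcome | unexposed) = 32/701 = 0.045649
Overall risk P(Y=1) = π·p₁ + (1−π)·p₀ = 0.79×0.22992 + 0.21×0.045649 = 0.19122.
Under exogeneity, PAF = [P(Y=1) − p₀] / P(Y=1).
PAF = (0.19122 − 0.045649) / 0.19122 ≈ 0.7613

PAF ≈ 0.761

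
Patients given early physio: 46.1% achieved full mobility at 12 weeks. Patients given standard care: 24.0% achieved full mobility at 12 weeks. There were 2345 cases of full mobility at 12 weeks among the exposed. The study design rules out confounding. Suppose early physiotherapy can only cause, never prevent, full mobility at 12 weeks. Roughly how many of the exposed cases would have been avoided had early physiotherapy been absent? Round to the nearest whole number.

about 1124 cases

p₁ = 0.461, p₀ = 0.24.
PN = (p₁ − p₀)/p₁ = (0.461 − 0.24) / 0.461 ≈ 0.47939.
Attributable cases ≈ PN × (exposed cases) = 0.47939 × 2345 ≈ 1124.18.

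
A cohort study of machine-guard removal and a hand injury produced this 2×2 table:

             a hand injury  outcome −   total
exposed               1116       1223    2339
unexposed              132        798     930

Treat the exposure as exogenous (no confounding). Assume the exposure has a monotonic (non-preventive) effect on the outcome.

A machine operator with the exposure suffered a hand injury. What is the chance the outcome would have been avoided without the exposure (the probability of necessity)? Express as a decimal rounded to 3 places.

PN ≈ 0.703

p₁ = P(outcome | exposed) = 1116/2339 = 0.47713
p₀ = P(outcome | unexposed) = 132/930 = 0.14194
Under exogeneity and monotonicity, PN = (p₁ − p₀)/p₁.
PN = (0.47713 − 0.14194) / 0.47713 ≈ 0.7025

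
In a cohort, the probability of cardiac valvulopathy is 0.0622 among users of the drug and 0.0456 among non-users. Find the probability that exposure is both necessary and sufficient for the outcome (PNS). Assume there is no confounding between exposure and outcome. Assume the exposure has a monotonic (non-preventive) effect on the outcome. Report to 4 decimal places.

PNS ≈ 0.0166

Let p₁ = 0.0622, p₀ = 0.0456.
Under exogeneity and monotonicity, PNS = p₁ − p₀.
PNS = 0.0622 − 0.0456 = 0.0166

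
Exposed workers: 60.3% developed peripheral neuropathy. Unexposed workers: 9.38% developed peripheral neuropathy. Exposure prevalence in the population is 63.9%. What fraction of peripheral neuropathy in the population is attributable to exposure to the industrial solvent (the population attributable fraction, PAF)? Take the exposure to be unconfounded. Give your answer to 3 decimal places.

p₁ = 0.603, p₀ = 0.0938.
Overall risk P(Y=1) = π·p₁ + (1−π)·p₀ = 0.639×0.603 + 0.361×0.0938 = 0.41918.
Under exogeneity, PAF = [P(Y=1) − p₀] / P(Y=1).
PAF = (0.41918 − 0.0938) / 0.41918 ≈ 0.7762

PAF ≈ 0.776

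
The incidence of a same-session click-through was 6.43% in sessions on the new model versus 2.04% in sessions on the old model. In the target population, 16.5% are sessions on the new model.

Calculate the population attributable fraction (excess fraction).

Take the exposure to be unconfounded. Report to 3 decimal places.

PAF ≈ 0.262

p₁ = 0.0643, p₀ = 0.0204.
Overall risk P(Y=1) = π·p₁ + (1−π)·p₀ = 0.165×0.0643 + 0.835×0.0204 = 0.027644.
Under exogeneity, PAF = [P(Y=1) − p₀] / P(Y=1).
PAF = (0.027644 − 0.0204) / 0.027644 ≈ 0.2620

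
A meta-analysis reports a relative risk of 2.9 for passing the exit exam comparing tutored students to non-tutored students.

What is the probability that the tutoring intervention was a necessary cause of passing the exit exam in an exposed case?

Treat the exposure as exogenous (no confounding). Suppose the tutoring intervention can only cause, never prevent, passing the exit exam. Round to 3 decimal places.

PN ≈ 0.655

Under exogeneity and monotonicity, PN = (RR − 1) / RR = 1 − 1/RR.
PN = (2.9 − 1) / 2.9 = 1.9 / 2.9 ≈ 0.6552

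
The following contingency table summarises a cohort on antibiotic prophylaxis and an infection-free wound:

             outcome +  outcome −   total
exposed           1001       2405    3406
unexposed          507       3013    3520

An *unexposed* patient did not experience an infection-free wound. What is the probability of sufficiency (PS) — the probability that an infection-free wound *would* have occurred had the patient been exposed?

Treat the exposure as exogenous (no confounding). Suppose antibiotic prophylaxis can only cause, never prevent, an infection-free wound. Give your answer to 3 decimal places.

PS ≈ 0.175

p₁ = P(outcome | exposed) = 1001/3406 = 0.29389
p₀ = P(outcome | unexposed) = 507/3520 = 0.14403
Under exogeneity and monotonicity, PS = (p₁ − p₀) / (1 − p₀).
PS = (0.29389 − 0.14403) / (1 − 0.14403) = 0.14986 / 0.85597 ≈ 0.1751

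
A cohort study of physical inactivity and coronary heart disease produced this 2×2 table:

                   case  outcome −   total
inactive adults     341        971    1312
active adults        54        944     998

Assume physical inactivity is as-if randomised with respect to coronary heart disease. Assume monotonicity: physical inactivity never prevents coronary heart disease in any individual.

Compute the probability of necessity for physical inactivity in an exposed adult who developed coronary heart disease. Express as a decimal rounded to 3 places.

p₁ = P(outcome | exposed) = 341/1312 = 0.25991
p₀ = P(outcome | unexposed) = 54/998 = 0.054108
Under exogeneity and monotonicity, PN = (p₁ − p₀)/p₁.
PN = (0.25991 − 0.054108) / 0.25991 ≈ 0.7918

PN ≈ 0.792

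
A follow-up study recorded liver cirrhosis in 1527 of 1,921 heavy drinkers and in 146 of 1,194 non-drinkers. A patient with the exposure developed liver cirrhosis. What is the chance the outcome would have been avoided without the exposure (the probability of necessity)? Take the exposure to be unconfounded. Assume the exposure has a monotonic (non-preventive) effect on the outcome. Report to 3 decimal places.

PN ≈ 0.846

p₁ = P(outcome | exposed) = 1527/1921 = 0.7949
p₀ = P(outcome | unexposed) = 146/1194 = 0.12228
Under exogeneity and monotonicity, PN = (p₁ − p₀) / p₁.
PN = (0.7949 − 0.12228) / 0.7949 = 0.67262 / 0.7949 ≈ 0.8462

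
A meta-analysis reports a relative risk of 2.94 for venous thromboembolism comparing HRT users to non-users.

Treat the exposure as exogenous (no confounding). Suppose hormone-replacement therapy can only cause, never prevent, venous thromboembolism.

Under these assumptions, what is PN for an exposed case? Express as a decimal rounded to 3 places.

Under exogeneity and monotonicity, PN = (RR − 1) / RR = 1 − 1/RR.
PN = (2.94 − 1) / 2.94 = 1.94 / 2.94 ≈ 0.6599

PN ≈ 0.660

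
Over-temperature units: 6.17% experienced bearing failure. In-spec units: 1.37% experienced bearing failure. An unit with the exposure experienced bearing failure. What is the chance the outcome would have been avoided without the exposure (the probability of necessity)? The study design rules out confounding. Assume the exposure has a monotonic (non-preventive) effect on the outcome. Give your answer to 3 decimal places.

p₁ = 0.0617, p₀ = 0.0137.
Under exogeneity and monotonicity, PN = (p₁ − p₀) / p₁.
PN = (0.0617 − 0.0137) / 0.0617 = 0.048 / 0.0617 ≈ 0.7780

PN ≈ 0.778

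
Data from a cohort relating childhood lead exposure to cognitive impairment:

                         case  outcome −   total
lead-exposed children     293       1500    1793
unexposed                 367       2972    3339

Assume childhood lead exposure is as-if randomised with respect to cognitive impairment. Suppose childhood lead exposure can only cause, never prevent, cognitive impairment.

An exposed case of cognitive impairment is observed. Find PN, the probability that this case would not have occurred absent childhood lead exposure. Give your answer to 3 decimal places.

p₁ = P(outcome | exposed) = 293/1793 = 0.16341
p₀ = P(outcome | unexposed) = 367/3339 = 0.10991
Under exogeneity and monotonicity, PN = (p₁ − p₀)/p₁.
PN = (0.16341 − 0.10991) / 0.16341 ≈ 0.3274

PN ≈ 0.327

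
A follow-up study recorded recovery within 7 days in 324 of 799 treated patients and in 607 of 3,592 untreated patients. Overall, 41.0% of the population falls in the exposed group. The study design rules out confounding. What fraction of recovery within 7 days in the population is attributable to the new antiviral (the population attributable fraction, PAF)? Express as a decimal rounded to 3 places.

p₁ = P(outcome | exposed) = 324/799 = 0.40551
p₀ = P(outcome | unexposed) = 607/3592 = 0.16899
Overall risk P(Y=1) = π·p₁ + (1−π)·p₀ = 0.41×0.40551 + 0.59×0.16899 = 0.26596.
Under exogeneity, PAF = [P(Y=1) − p₀] / P(Y=1).
PAF = (0.26596 − 0.16899) / 0.26596 ≈ 0.3646

PAF ≈ 0.365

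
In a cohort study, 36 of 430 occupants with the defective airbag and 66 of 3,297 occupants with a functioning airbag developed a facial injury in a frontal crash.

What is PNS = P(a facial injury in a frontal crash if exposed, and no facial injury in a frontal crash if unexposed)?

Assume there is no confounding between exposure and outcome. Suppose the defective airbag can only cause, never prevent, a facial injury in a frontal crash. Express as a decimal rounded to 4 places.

PNS ≈ 0.0637

p₁ = P(outcome | exposed) = 36/430 = 0.083721
p₀ = P(outcome | unexposed) = 66/3297 = 0.020018
Under exogeneity and monotonicity, PNS = p₁ − p₀.
PNS = 0.083721 − 0.020018 = 0.063703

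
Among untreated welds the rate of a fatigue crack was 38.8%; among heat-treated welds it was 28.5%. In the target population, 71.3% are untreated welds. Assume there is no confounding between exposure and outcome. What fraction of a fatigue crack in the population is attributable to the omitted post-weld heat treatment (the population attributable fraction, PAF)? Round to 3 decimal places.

p₁ = 0.388, p₀ = 0.285.
Overall risk P(Y=1) = π·p₁ + (1−π)·p₀ = 0.713×0.388 + 0.287×0.285 = 0.35844.
Under exogeneity, PAF = [P(Y=1) − p₀] / P(Y=1).
PAF = (0.35844 − 0.285) / 0.35844 ≈ 0.2049

PAF ≈ 0.205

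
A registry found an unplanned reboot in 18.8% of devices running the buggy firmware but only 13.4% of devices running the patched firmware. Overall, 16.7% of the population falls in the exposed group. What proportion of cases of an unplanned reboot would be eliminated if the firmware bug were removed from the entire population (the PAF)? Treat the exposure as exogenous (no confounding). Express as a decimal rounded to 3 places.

PAF ≈ 0.063

p₁ = 0.188, p₀ = 0.134.
Overall risk P(Y=1) = π·p₁ + (1−π)·p₀ = 0.167×0.188 + 0.833×0.134 = 0.14302.
Under exogeneity, PAF = [P(Y=1) − p₀] / P(Y=1).
PAF = (0.14302 − 0.134) / 0.14302 ≈ 0.0631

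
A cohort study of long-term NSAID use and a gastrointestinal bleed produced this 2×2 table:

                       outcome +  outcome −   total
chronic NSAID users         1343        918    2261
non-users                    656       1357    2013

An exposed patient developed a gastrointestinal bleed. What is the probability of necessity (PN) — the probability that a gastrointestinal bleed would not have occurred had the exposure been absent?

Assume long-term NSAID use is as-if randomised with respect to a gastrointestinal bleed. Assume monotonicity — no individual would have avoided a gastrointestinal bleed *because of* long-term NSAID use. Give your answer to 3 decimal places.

PN ≈ 0.451

p₁ = P(outcome | exposed) = 1343/2261 = 0.59398
p₀ = P(outcome | unexposed) = 656/2013 = 0.32588
Under exogeneity and monotonicity, PN = (p₁ − p₀)/p₁.
PN = (0.59398 − 0.32588) / 0.59398 ≈ 0.4514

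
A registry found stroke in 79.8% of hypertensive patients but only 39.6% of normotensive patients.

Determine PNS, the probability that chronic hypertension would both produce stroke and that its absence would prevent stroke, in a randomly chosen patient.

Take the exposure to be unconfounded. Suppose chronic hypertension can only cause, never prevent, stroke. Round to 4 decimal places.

PNS ≈ 0.4020

p₁ = 0.798, p₀ = 0.396.
Under exogeneity and monotonicity, PNS = p₁ − p₀.
PNS = 0.798 − 0.396 = 0.402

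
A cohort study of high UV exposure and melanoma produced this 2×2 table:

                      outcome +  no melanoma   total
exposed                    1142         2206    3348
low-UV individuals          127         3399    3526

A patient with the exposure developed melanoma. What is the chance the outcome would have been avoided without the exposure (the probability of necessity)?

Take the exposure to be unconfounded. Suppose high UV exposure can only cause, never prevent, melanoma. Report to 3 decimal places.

PN ≈ 0.894

p₁ = P(outcome | exposed) = 1142/3348 = 0.3411
p₀ = P(outcome | unexposed) = 127/3526 = 0.036018
Under exogeneity and monotonicity, PN = (p₁ − p₀) / p₁.
PN = (0.3411 − 0.036018) / 0.3411 = 0.30508 / 0.3411 ≈ 0.8944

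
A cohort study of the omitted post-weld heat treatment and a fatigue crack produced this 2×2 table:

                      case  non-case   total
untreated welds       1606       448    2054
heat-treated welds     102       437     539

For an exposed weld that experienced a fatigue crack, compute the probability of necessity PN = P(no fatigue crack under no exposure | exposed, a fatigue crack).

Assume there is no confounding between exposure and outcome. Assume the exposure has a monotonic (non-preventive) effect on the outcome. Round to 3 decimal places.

p₁ = P(outcome | exposed) = 1606/2054 = 0.78189
p₀ = P(outcome | unexposed) = 102/539 = 0.18924
Under exogeneity and monotonicity, PN = (p₁ − p₀) / p₁.
PN = (0.78189 − 0.18924) / 0.78189 = 0.59265 / 0.78189 ≈ 0.7580

PN ≈ 0.758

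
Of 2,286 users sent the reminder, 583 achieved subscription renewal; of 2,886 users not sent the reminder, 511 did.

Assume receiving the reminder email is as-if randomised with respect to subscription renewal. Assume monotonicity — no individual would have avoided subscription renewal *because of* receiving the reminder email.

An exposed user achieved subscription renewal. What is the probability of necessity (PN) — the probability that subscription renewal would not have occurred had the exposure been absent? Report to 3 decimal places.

PN ≈ 0.306

p₁ = P(outcome | exposed) = 583/2286 = 0.25503
p₀ = P(outcome | unexposed) = 511/2886 = 0.17706
Under exogeneity and monotonicity, PN = (p₁ − p₀) / p₁.
PN = (0.25503 − 0.17706) / 0.25503 = 0.077969 / 0.25503 ≈ 0.3057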